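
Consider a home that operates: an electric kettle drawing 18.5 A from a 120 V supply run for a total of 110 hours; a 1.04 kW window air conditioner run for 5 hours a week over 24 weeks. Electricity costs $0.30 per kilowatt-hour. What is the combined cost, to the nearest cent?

electric kettle: Power = 18.5 A × 120 V = 2220 W = 2.22 kW
electric kettle: 2.22 kW × 110 h = 244.2 kWh
window air conditioner: Runtime = 5 h/week × 24 weeks = 120 h
window air conditioner: 1.04 kW × 120 h = 124.8 kWh
Total energy = 369 kWh
Cost = 369 × $0.30 = $110.70

$110.70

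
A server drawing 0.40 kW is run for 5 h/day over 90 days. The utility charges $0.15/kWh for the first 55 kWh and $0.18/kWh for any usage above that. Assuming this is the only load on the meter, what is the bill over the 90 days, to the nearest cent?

$30.75

Runtime = 5 h/day × 90 days = 450 h
Energy = 0.4 kW × 450 h = 180 kWh
Tier 1 (0–55 kWh): 55 × $0.15 = $8.25
Above 55 kWh: 125 × $0.18 = $22.5
Bill = $30.75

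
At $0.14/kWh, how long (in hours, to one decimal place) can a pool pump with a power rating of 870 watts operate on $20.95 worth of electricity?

Energy available = $20.95 ÷ $0.14/kWh = 149.6429 kWh
Hours = 149.6429 kWh ÷ 0.87 kW = 172.0 h

172.0 h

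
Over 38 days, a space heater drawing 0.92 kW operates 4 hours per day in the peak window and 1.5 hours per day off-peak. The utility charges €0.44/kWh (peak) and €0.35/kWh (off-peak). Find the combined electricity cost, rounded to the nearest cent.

Peak energy = 0.92 kW × 4 h × 38 = 139.84 kWh
Off-peak energy = 0.92 kW × 1.5 h × 38 = 52.44 kWh
Cost = 139.84 × €0.44 + 52.44 × €0.35 = €61.5296 + €18.354 = €79.88

€79.88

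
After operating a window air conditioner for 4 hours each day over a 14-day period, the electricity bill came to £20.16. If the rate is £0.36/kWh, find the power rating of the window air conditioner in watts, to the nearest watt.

1000 W

Energy = £20.16 ÷ £0.36/kWh = 56 kWh
Runtime = 4 h/day × 14 days = 56 h
Power = 56 kWh ÷ 56 h = 1 kW = 1000 W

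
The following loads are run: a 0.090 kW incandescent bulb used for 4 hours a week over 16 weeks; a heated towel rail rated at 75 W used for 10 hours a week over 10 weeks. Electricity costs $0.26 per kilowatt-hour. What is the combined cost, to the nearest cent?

incandescent bulb: Runtime = 4 h/week × 16 weeks = 64 h
incandescent bulb: 0.09 kW × 64 h = 5.76 kWh
heated towel rail: Runtime = 10 h/week × 10 weeks = 100 h
heated towel rail: 0.075 kW × 100 h = 7.5 kWh
Total energy = 13.26 kWh
Cost = 13.26 × $0.26 = $3.45

$3.45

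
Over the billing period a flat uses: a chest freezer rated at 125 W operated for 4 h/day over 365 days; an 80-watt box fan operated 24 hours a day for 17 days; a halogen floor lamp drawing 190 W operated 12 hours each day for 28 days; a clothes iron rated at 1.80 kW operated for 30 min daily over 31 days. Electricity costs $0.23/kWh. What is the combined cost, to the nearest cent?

$70.58

chest freezer: Runtime = 4 h/day × 365 days = 1460 h
chest freezer: 0.125 kW × 1460 h = 182.5 kWh
box fan: Runtime = 24 h × 17 = 408 h
box fan: 0.08 kW × 408 h = 32.64 kWh
halogen floor lamp: Runtime = 12 h/day × 28 days = 336 h
halogen floor lamp: 0.19 kW × 336 h = 63.84 kWh
clothes iron: Runtime = 30 min × 31 = 930 min = 15.5 h
clothes iron: 1.8 kW × 15.5 h = 27.9 kWh
Total energy = 306.88 kWh
Cost = 306.88 × $0.23 = $70.58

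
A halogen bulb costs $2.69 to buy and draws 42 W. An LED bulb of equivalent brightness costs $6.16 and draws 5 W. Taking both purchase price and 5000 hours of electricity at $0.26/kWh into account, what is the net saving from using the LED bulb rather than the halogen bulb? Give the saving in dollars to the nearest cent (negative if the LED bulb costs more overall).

$44.63

halogen bulb: $2.69 + (42/1000) kW × 5000 h × $0.26 = $2.69 + $54.6 = $57.29
LED bulb: $6.16 + (5/1000) kW × 5000 h × $0.26 = $6.16 + $6.5 = $12.66
Saving = $57.29 − $12.66 = $44.63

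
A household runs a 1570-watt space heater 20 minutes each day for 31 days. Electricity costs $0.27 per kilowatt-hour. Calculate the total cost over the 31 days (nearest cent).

Runtime = 20 min × 31 = 620 min = 10.333333… h
Energy = 1.57 kW × 10.333333… h = 16.223333… kWh
Cost = 16.223333… kWh × $0.27/kWh = $4.38

$4.38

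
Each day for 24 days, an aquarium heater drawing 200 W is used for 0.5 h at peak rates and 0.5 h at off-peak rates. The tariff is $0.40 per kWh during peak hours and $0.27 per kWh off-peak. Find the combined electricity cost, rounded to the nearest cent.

Peak energy = 0.2 kW × 0.5 h × 24 = 2.4 kWh
Off-peak energy = 0.2 kW × 0.5 h × 24 = 2.4 kWh
Cost = 2.4 × $0.40 + 2.4 × $0.27 = $0.96 + $0.648 = $1.61

$1.61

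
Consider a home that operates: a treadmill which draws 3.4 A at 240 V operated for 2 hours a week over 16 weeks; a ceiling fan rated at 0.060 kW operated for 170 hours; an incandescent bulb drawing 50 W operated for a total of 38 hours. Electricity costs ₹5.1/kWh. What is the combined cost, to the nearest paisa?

₹194.88

treadmill: Power = 3.4 A × 240 V = 816 W = 0.816 kW
treadmill: Runtime = 2 h/week × 16 weeks = 32 h
treadmill: 0.816 kW × 32 h = 26.112 kWh
ceiling fan: 0.06 kW × 170 h = 10.2 kWh
incandescent bulb: 0.05 kW × 38 h = 1.9 kWh
Total energy = 38.212 kWh
Cost = 38.212 × ₹5.1 = ₹194.88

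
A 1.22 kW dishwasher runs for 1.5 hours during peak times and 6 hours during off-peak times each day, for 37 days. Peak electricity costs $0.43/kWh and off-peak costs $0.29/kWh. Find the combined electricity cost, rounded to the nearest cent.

$107.66

Peak energy = 1.22 kW × 1.5 h × 37 = 67.71 kWh
Off-peak energy = 1.22 kW × 6 h × 37 = 270.84 kWh
Cost = 67.71 × $0.43 + 270.84 × $0.29 = $29.1153 + $78.5436 = $107.66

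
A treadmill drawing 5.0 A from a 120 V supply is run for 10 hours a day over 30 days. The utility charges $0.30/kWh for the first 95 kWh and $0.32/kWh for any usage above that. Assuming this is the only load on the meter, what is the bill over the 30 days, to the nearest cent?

$55.70

Power = 5.0 A × 120 V = 600 W = 0.6 kW
Runtime = 10 h/day × 30 days = 300 h
Energy = 0.6 kW × 300 h = 180 kWh
Tier 1 (0–95 kWh): 95 × $0.30 = $28.5
Above 95 kWh: 85 × $0.32 = $27.2
Bill = $55.70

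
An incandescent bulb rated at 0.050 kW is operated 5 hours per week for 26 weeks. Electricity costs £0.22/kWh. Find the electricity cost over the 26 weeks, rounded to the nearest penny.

£1.43

Runtime = 5 h/week × 26 weeks = 130 h
Energy = 0.05 kW × 130 h = 6.5 kWh
Cost = 6.5 kWh × £0.22/kWh = £1.43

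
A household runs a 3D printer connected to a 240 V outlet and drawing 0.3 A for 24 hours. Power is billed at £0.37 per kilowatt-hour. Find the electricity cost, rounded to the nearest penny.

Power = 0.3 A × 240 V = 72 W = 0.072 kW
Energy = 0.072 kW × 24 h = 1.728 kWh
Cost = 1.728 kWh × £0.37/kWh = £0.64

£0.64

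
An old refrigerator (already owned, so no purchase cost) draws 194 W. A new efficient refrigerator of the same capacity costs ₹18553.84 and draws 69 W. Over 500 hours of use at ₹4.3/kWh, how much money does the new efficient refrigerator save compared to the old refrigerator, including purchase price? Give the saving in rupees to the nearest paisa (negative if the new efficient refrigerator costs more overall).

old refrigerator: ₹0.00 + (194/1000) kW × 500 h × ₹4.3 = ₹0.00 + ₹417.1 = ₹417.1
new efficient refrigerator: ₹18553.84 + (69/1000) kW × 500 h × ₹4.3 = ₹18553.84 + ₹148.35 = ₹18702.19
Saving = ₹417.1 − ₹18702.19 = −₹18285.09

-₹18285.09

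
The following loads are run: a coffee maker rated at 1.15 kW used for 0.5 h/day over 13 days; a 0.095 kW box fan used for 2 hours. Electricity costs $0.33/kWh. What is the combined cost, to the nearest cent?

$2.53

coffee maker: Runtime = 0.5 h/day × 13 days = 6.5 h
coffee maker: 1.15 kW × 6.5 h = 7.475 kWh
box fan: 0.095 kW × 2 h = 0.19 kWh
Total energy = 7.665 kWh
Cost = 7.665 × $0.33 = $2.53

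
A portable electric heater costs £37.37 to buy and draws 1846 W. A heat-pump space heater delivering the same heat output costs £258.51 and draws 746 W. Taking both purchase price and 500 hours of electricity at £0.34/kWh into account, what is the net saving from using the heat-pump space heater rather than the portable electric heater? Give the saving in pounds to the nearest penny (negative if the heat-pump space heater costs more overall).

-£34.14

portable electric heater: £37.37 + (1846/1000) kW × 500 h × £0.34 = £37.37 + £313.82 = £351.19
heat-pump space heater: £258.51 + (746/1000) kW × 500 h × £0.34 = £258.51 + £126.82 = £385.33
Saving = £351.19 − £385.33 = −£34.14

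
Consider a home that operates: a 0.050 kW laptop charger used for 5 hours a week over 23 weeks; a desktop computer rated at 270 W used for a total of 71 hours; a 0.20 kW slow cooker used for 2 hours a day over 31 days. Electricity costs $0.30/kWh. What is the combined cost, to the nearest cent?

laptop charger: Runtime = 5 h/week × 23 weeks = 115 h
laptop charger: 0.05 kW × 115 h = 5.75 kWh
desktop computer: 0.27 kW × 71 h = 19.17 kWh
slow cooker: Runtime = 2 h/day × 31 days = 62 h
slow cooker: 0.2 kW × 62 h = 12.4 kWh
Total energy = 37.32 kWh
Cost = 37.32 × $0.30 = $11.20

$11.20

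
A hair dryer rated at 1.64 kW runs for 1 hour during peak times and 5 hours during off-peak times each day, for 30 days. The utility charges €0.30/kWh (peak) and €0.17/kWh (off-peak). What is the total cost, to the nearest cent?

Peak energy = 1.64 kW × 1 h × 30 = 49.2 kWh
Off-peak energy = 1.64 kW × 5 h × 30 = 246 kWh
Cost = 49.2 × €0.30 + 246 × €0.17 = €14.76 + €41.82 = €56.58

€56.58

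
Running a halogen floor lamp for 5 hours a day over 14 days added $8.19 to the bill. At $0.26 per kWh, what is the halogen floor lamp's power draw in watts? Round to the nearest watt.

450 W

Energy = $8.19 ÷ $0.26/kWh = 31.5 kWh
Runtime = 5 h/day × 14 days = 70 h
Power = 31.5 kWh ÷ 70 h = 0.45 kW = 450 W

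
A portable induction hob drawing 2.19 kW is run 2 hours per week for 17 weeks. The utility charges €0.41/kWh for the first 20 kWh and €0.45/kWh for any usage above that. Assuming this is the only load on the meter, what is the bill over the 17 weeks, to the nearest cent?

€32.71

Runtime = 2 h/week × 17 weeks = 34 h
Energy = 2.19 kW × 34 h = 74.46 kWh
Tier 1 (0–20 kWh): 20 × €0.41 = €8.2
Above 20 kWh: 54.46 × €0.45 = €24.507
Bill = €32.71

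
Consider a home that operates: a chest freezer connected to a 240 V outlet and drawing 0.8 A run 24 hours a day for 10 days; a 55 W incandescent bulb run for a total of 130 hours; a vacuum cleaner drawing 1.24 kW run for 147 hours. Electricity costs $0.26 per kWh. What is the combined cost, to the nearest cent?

$61.23

chest freezer: Power = 0.8 A × 240 V = 192 W = 0.192 kW
chest freezer: Runtime = 24 h × 10 = 240 h
chest freezer: 0.192 kW × 240 h = 46.08 kWh
incandescent bulb: 0.055 kW × 130 h = 7.15 kWh
vacuum cleaner: 1.24 kW × 147 h = 182.28 kWh
Total energy = 235.51 kWh
Cost = 235.51 × $0.26 = $61.23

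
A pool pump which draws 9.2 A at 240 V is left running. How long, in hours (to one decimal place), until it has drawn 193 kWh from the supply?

Power = 9.2 A × 240 V = 2208 W = 2.208 kW
Hours = 193 kWh ÷ 2.208 kW = 87.4 h

87.4 h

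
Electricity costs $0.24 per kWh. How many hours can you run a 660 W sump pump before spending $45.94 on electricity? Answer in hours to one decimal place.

Energy available = $45.94 ÷ $0.24/kWh = 191.4167 kWh
Hours = 191.4167 kWh ÷ 0.66 kW = 290.0 h

290.0 h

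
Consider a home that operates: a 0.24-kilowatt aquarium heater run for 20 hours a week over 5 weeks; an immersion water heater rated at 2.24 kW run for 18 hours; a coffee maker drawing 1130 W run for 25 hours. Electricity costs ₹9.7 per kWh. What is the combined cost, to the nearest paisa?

aquarium heater: Runtime = 20 h/week × 5 weeks = 100 h
aquarium heater: 0.24 kW × 100 h = 24 kWh
immersion water heater: 2.24 kW × 18 h = 40.32 kWh
coffee maker: 1.13 kW × 25 h = 28.25 kWh
Total energy = 92.57 kWh
Cost = 92.57 × ₹9.7 = ₹897.93

₹897.93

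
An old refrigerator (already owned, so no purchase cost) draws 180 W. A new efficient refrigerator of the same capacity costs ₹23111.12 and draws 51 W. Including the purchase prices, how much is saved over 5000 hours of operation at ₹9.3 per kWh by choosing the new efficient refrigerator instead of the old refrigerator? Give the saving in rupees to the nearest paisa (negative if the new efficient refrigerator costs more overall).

old refrigerator: ₹0.00 + (180/1000) kW × 5000 h × ₹9.3 = ₹0.00 + ₹8370 = ₹8370
new efficient refrigerator: ₹23111.12 + (51/1000) kW × 5000 h × ₹9.3 = ₹23111.12 + ₹2371.5 = ₹25482.62
Saving = ₹8370 − ₹25482.62 = −₹17112.62

-₹17112.62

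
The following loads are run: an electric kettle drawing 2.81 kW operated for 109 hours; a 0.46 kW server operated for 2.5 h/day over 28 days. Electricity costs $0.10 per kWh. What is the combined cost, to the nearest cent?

$33.85

electric kettle: 2.81 kW × 109 h = 306.29 kWh
server: Runtime = 2.5 h/day × 28 days = 70 h
server: 0.46 kW × 70 h = 32.2 kWh
Total energy = 338.49 kWh
Cost = 338.49 × $0.10 = $33.85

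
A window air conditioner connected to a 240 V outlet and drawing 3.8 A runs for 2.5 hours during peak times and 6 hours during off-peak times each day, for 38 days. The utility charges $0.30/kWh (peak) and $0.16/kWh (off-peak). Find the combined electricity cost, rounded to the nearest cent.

$59.26

Power = 3.8 A × 240 V = 912 W = 0.912 kW
Peak energy = 0.912 kW × 2.5 h × 38 = 86.64 kWh
Off-peak energy = 0.912 kW × 6 h × 38 = 207.936 kWh
Cost = 86.64 × $0.30 + 207.936 × $0.16 = $25.992 + $33.26976 = $59.26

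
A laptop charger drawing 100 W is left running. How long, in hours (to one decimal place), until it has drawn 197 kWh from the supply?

1970.0 h

Hours = 197 kWh ÷ 0.1 kW = 1970.0 h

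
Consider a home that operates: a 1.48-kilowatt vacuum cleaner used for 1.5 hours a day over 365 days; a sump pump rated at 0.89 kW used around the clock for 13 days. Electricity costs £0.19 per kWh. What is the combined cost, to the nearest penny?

vacuum cleaner: Runtime = 1.5 h/day × 365 days = 547.5 h
vacuum cleaner: 1.48 kW × 547.5 h = 810.3 kWh
sump pump: Runtime = 24 h × 13 = 312 h
sump pump: 0.89 kW × 312 h = 277.68 kWh
Total energy = 1087.98 kWh
Cost = 1087.98 × £0.19 = £206.72

£206.72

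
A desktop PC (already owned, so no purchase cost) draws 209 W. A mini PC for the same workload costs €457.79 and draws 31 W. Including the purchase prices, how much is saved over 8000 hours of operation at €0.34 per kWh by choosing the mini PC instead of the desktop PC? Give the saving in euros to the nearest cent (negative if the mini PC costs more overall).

€26.37

desktop PC: €0.00 + (209/1000) kW × 8000 h × €0.34 = €0.00 + €568.48 = €568.48
mini PC: €457.79 + (31/1000) kW × 8000 h × €0.34 = €457.79 + €84.32 = €542.11
Saving = €568.48 − €542.11 = €26.37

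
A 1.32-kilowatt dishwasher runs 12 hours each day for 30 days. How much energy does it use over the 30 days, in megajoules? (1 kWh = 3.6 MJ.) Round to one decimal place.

Runtime = 12 h/day × 30 days = 360 h
Energy = 1.32 kW × 360 h = 475.2 kWh
= 475.2 × 3.6 MJ = 1710.7 MJ

1710.7 MJ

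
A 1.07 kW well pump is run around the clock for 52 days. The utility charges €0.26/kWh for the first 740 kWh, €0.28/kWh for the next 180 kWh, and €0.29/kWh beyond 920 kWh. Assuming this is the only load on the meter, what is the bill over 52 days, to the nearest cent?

Runtime = 24 h × 52 = 1248 h
Energy = 1.07 kW × 1248 h = 1335.36 kWh
Tier 1 (0–740 kWh): 740 × €0.26 = €192.4
Tier 2 (740–920 kWh): 180 × €0.28 = €50.4
Above 920 kWh: 415.36 × €0.29 = €120.4544
Bill = €363.25

€363.25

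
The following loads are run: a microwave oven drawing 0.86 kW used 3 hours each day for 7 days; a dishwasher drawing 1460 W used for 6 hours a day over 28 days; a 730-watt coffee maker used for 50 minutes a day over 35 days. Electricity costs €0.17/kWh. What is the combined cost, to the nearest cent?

microwave oven: Runtime = 3 h/day × 7 days = 21 h
microwave oven: 0.86 kW × 21 h = 18.06 kWh
dishwasher: Runtime = 6 h/day × 28 days = 168 h
dishwasher: 1.46 kW × 168 h = 245.28 kWh
coffee maker: Runtime = 50 min × 35 = 1750 min = 29.166666… h
coffee maker: 0.73 kW × 29.166666… h = 21.291666… kWh
Total energy = 284.631666… kWh
Cost = 284.631666… × €0.17 = €48.39

€48.39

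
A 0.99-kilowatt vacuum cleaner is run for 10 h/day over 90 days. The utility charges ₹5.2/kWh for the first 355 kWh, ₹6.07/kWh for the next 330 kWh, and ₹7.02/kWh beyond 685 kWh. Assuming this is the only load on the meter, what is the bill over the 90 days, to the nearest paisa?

₹5295.22

Runtime = 10 h/day × 90 days = 900 h
Energy = 0.99 kW × 900 h = 891 kWh
Tier 1 (0–355 kWh): 355 × ₹5.2 = ₹1846
Tier 2 (355–685 kWh): 330 × ₹6.07 = ₹2003.1
Above 685 kWh: 206 × ₹7.02 = ₹1446.12
Bill = ₹5295.22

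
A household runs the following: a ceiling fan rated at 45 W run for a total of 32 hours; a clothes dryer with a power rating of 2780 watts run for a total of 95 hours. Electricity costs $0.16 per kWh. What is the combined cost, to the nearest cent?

ceiling fan: 0.045 kW × 32 h = 1.44 kWh
clothes dryer: 2.78 kW × 95 h = 264.1 kWh
Total energy = 265.54 kWh
Cost = 265.54 × $0.16 = $42.49

$42.49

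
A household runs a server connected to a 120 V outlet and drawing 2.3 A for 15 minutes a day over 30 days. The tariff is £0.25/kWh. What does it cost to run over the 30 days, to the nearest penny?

Power = 2.3 A × 120 V = 276 W = 0.276 kW
Runtime = 15 min × 30 = 450 min = 7.5 h
Energy = 0.276 kW × 7.5 h = 2.07 kWh
Cost = 2.07 kWh × £0.25/kWh = £0.52

£0.52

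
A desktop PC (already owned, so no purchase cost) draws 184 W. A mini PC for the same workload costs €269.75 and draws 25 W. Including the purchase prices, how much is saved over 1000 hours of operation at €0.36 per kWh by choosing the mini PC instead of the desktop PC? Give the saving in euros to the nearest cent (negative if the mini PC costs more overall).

-€212.51

desktop PC: €0.00 + (184/1000) kW × 1000 h × €0.36 = €0.00 + €66.24 = €66.24
mini PC: €269.75 + (25/1000) kW × 1000 h × €0.36 = €269.75 + €9 = €278.75
Saving = €66.24 − €278.75 = −€212.51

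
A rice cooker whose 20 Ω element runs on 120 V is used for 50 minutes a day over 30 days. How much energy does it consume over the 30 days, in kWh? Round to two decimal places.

18.00 kWh

Power = V²/R = 120²/20 = 720 W = 0.72 kW
Runtime = 50 min × 30 = 1500 min = 25 h
Energy = 0.72 kW × 25 h = 18 kWh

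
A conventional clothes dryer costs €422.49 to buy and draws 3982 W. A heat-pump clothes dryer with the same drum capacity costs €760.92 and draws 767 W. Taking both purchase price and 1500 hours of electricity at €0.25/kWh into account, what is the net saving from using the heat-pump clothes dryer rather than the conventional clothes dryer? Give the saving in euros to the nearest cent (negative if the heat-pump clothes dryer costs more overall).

conventional clothes dryer: €422.49 + (3982/1000) kW × 1500 h × €0.25 = €422.49 + €1493.25 = €1915.74
heat-pump clothes dryer: €760.92 + (767/1000) kW × 1500 h × €0.25 = €760.92 + €287.625 = €1048.545
Saving = €1915.74 − €1048.545 = €867.195 → €867.20

€867.20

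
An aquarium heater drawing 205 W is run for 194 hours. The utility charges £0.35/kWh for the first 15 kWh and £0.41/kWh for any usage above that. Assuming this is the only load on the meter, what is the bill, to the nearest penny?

Energy = 0.205 kW × 194 h = 39.77 kWh
Tier 1 (0–15 kWh): 15 × £0.35 = £5.25
Above 15 kWh: 24.77 × £0.41 = £10.1557
Bill = £15.41

£15.41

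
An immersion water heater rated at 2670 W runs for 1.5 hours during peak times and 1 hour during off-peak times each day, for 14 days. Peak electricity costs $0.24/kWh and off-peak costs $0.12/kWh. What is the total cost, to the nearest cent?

$17.94

Peak energy = 2.67 kW × 1.5 h × 14 = 56.07 kWh
Off-peak energy = 2.67 kW × 1 h × 14 = 37.38 kWh
Cost = 56.07 × $0.24 + 37.38 × $0.12 = $13.4568 + $4.4856 = $17.94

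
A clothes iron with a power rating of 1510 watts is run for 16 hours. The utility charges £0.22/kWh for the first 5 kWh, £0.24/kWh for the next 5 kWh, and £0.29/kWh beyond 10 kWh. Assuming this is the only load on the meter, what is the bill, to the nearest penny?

£6.41

Energy = 1.51 kW × 16 h = 24.16 kWh
Tier 1 (0–5 kWh): 5 × £0.22 = £1.1
Tier 2 (5–10 kWh): 5 × £0.24 = £1.2
Above 10 kWh: 14.16 × £0.29 = £4.1064
Bill = £6.41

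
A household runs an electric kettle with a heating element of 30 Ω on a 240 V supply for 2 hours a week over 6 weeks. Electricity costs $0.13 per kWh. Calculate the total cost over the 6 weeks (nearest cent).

Power = V²/R = 240²/30 = 1920 W = 1.92 kW
Runtime = 2 h/week × 6 weeks = 12 h
Energy = 1.92 kW × 12 h = 23.04 kWh
Cost = 23.04 kWh × $0.13/kWh = $3.00

$3.00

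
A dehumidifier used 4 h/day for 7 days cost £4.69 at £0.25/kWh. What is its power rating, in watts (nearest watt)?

670 W

Energy = £4.69 ÷ £0.25/kWh = 18.76 kWh
Runtime = 4 h/day × 7 days = 28 h
Power = 18.76 kWh ÷ 28 h = 0.67 kW = 670 W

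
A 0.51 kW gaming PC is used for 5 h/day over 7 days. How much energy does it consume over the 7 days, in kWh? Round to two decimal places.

17.85 kWh

Runtime = 5 h/day × 7 days = 35 h
Energy = 0.51 kW × 35 h = 17.85 kWh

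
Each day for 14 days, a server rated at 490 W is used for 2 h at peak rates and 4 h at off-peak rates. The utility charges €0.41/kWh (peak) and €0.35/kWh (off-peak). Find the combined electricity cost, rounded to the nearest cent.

Peak energy = 0.49 kW × 2 h × 14 = 13.72 kWh
Off-peak energy = 0.49 kW × 4 h × 14 = 27.44 kWh
Cost = 13.72 × €0.41 + 27.44 × €0.35 = €5.6252 + €9.604 = €15.23

€15.23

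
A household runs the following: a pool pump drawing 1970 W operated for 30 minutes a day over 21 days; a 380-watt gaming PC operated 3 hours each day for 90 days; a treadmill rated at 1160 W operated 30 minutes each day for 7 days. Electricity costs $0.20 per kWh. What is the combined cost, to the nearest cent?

pool pump: Runtime = 30 min × 21 = 630 min = 10.5 h
pool pump: 1.97 kW × 10.5 h = 20.685 kWh
gaming PC: Runtime = 3 h/day × 90 days = 270 h
gaming PC: 0.38 kW × 270 h = 102.6 kWh
treadmill: Runtime = 30 min × 7 = 210 min = 3.5 h
treadmill: 1.16 kW × 3.5 h = 4.06 kWh
Total energy = 127.345 kWh
Cost = 127.345 × $0.20 = $25.47

$25.47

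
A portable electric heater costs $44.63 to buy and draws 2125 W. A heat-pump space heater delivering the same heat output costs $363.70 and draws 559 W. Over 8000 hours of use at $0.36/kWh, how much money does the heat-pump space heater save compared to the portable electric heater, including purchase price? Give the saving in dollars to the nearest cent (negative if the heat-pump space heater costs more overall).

portable electric heater: $44.63 + (2125/1000) kW × 8000 h × $0.36 = $44.63 + $6120 = $6164.63
heat-pump space heater: $363.70 + (559/1000) kW × 8000 h × $0.36 = $363.70 + $1609.92 = $1973.62
Saving = $6164.63 − $1973.62 = $4191.01

$4191.01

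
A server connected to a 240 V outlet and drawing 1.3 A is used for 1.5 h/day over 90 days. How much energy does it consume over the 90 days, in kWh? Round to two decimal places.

Power = 1.3 A × 240 V = 312 W = 0.312 kW
Runtime = 1.5 h/day × 90 days = 135 h
Energy = 0.312 kW × 135 h = 42.12 kWh

42.12 kWh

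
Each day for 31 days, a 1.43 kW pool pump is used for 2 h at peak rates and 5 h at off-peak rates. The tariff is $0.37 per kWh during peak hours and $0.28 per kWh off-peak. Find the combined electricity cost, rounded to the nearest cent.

Peak energy = 1.43 kW × 2 h × 31 = 88.66 kWh
Off-peak energy = 1.43 kW × 5 h × 31 = 221.65 kWh
Cost = 88.66 × $0.37 + 221.65 × $0.28 = $32.8042 + $62.062 = $94.87

$94.87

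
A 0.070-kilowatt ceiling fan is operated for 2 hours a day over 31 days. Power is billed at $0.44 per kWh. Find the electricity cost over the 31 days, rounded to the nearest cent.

$1.91

Runtime = 2 h/day × 31 days = 62 h
Energy = 0.07 kW × 62 h = 4.34 kWh
Cost = 4.34 kWh × $0.44/kWh = $1.91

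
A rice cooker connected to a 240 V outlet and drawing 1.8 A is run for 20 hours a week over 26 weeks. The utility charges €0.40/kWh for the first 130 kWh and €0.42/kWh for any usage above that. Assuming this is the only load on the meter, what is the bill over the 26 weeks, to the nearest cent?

Power = 1.8 A × 240 V = 432 W = 0.432 kW
Runtime = 20 h/week × 26 weeks = 520 h
Energy = 0.432 kW × 520 h = 224.64 kWh
Tier 1 (0–130 kWh): 130 × €0.40 = €52
Above 130 kWh: 94.64 × €0.42 = €39.7488
Bill = €91.75

€91.75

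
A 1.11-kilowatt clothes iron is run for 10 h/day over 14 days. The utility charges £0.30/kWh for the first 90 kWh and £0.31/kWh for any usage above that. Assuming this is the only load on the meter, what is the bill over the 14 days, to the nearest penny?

Runtime = 10 h/day × 14 days = 140 h
Energy = 1.11 kW × 140 h = 155.4 kWh
Tier 1 (0–90 kWh): 90 × £0.30 = £27
Above 90 kWh: 65.4 × £0.31 = £20.274
Bill = £47.27

£47.27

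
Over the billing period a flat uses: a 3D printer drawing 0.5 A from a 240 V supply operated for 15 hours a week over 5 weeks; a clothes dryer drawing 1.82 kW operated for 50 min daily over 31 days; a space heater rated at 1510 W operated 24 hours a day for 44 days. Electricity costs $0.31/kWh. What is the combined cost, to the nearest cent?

3D printer: Power = 0.5 A × 240 V = 120 W = 0.12 kW
3D printer: Runtime = 15 h/week × 5 weeks = 75 h
3D printer: 0.12 kW × 75 h = 9 kWh
clothes dryer: Runtime = 50 min × 31 = 1550 min = 25.833333… h
clothes dryer: 1.82 kW × 25.833333… h = 47.016666… kWh
space heater: Runtime = 24 h × 44 = 1056 h
space heater: 1.51 kW × 1056 h = 1594.56 kWh
Total energy = 1650.576666… kWh
Cost = 1650.576666… × $0.31 = $511.68

$511.68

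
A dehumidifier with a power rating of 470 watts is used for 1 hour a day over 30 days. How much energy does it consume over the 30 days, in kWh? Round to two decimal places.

14.10 kWh

Runtime = 1 h/day × 30 days = 30 h
Energy = 0.47 kW × 30 h = 14.1 kWh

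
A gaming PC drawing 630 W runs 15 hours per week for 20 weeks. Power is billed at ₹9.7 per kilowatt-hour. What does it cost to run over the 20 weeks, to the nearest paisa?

Runtime = 15 h/week × 20 weeks = 300 h
Energy = 0.63 kW × 300 h = 189 kWh
Cost = 189 kWh × ₹9.7/kWh = ₹1833.30

₹1833.30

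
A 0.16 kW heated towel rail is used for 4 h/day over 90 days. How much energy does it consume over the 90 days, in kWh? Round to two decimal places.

Runtime = 4 h/day × 90 days = 360 h
Energy = 0.16 kW × 360 h = 57.6 kWh

57.60 kWh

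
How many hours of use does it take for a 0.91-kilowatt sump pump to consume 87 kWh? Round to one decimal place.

Hours = 87 kWh ÷ 0.91 kW = 95.6 h

95.6 h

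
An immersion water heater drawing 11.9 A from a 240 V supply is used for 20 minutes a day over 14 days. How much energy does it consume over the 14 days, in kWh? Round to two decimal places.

Power = 11.9 A × 240 V = 2856 W = 2.856 kW
Runtime = 20 min × 14 = 280 min = 4.666666… h
Energy = 2.856 kW × 4.666666… h = 13.328 kWh ≈ 13.33 kWh

13.33 kWh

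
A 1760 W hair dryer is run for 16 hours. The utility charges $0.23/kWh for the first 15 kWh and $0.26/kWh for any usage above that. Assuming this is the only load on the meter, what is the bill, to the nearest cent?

$6.87

Energy = 1.76 kW × 16 h = 28.16 kWh
Tier 1 (0–15 kWh): 15 × $0.23 = $3.45
Above 15 kWh: 13.16 × $0.26 = $3.4216
Bill = $6.87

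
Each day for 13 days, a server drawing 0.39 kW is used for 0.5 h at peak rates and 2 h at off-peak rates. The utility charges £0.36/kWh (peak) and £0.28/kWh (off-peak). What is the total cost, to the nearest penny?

£3.75

Peak energy = 0.39 kW × 0.5 h × 13 = 2.535 kWh
Off-peak energy = 0.39 kW × 2 h × 13 = 10.14 kWh
Cost = 2.535 × £0.36 + 10.14 × £0.28 = £0.9126 + £2.8392 = £3.75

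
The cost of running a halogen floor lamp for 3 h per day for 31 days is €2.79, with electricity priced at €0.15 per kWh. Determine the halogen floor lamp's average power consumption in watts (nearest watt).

200 W

Energy = €2.79 ÷ €0.15/kWh = 18.6 kWh
Runtime = 3 h/day × 31 days = 93 h
Power = 18.6 kWh ÷ 93 h = 0.2 kW = 200 W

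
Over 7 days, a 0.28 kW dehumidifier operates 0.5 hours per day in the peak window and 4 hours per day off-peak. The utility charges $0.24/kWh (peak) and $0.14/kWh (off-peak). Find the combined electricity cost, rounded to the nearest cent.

$1.33

Peak energy = 0.28 kW × 0.5 h × 7 = 0.98 kWh
Off-peak energy = 0.28 kW × 4 h × 7 = 7.84 kWh
Cost = 0.98 × $0.24 + 7.84 × $0.14 = $0.2352 + $1.0976 = $1.33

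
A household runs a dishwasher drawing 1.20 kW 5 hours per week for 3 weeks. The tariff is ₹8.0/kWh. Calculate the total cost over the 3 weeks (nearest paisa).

₹144.00

Runtime = 5 h/week × 3 weeks = 15 h
Energy = 1.2 kW × 15 h = 18 kWh
Cost = 18 kWh × ₹8.0/kWh = ₹144.00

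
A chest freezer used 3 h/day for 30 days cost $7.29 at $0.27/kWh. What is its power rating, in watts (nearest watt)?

300 W

Energy = $7.29 ÷ $0.27/kWh = 27 kWh
Runtime = 3 h/day × 30 days = 90 h
Power = 27 kWh ÷ 90 h = 0.3 kW = 300 W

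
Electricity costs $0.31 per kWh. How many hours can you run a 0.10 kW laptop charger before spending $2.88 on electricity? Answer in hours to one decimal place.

Energy available = $2.88 ÷ $0.31/kWh = 9.2903 kWh
Hours = 9.2903 kWh ÷ 0.1 kW = 92.9 h

92.9 h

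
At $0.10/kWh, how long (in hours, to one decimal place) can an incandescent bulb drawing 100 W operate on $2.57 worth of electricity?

Energy available = $2.57 ÷ $0.10/kWh = 25.7 kWh
Hours = 25.7 kWh ÷ 0.1 kW = 257.0 h

257.0 h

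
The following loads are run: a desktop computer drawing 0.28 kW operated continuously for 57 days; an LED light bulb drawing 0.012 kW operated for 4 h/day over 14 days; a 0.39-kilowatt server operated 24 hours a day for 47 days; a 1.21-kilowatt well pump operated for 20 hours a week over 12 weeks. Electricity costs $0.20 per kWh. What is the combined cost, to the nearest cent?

$222.81

desktop computer: Runtime = 24 h × 57 = 1368 h
desktop computer: 0.28 kW × 1368 h = 383.04 kWh
LED light bulb: Runtime = 4 h/day × 14 days = 56 h
LED light bulb: 0.012 kW × 56 h = 0.672 kWh
server: Runtime = 24 h × 47 = 1128 h
server: 0.39 kW × 1128 h = 439.92 kWh
well pump: Runtime = 20 h/week × 12 weeks = 240 h
well pump: 1.21 kW × 240 h = 290.4 kWh
Total energy = 1114.032 kWh
Cost = 1114.032 × $0.20 = $222.81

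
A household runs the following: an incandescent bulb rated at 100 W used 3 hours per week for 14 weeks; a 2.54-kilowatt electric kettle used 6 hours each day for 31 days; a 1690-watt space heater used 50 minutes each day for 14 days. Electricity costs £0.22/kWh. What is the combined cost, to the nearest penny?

incandescent bulb: Runtime = 3 h/week × 14 weeks = 42 h
incandescent bulb: 0.1 kW × 42 h = 4.2 kWh
electric kettle: Runtime = 6 h/day × 31 days = 186 h
electric kettle: 2.54 kW × 186 h = 472.44 kWh
space heater: Runtime = 50 min × 14 = 700 min = 11.666666… h
space heater: 1.69 kW × 11.666666… h = 19.716666… kWh
Total energy = 496.356666… kWh
Cost = 496.356666… × £0.22 = £109.20

£109.20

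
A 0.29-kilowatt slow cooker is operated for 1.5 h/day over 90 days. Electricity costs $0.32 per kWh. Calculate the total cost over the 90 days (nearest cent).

$12.53

Runtime = 1.5 h/day × 90 days = 135 h
Energy = 0.29 kW × 135 h = 39.15 kWh
Cost = 39.15 kWh × $0.32/kWh = $12.53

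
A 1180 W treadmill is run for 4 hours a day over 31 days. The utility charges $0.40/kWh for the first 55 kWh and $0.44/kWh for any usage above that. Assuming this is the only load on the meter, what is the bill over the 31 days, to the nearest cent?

Runtime = 4 h/day × 31 days = 124 h
Energy = 1.18 kW × 124 h = 146.32 kWh
Tier 1 (0–55 kWh): 55 × $0.40 = $22
Above 55 kWh: 91.32 × $0.44 = $40.1808
Bill = $62.18

$62.18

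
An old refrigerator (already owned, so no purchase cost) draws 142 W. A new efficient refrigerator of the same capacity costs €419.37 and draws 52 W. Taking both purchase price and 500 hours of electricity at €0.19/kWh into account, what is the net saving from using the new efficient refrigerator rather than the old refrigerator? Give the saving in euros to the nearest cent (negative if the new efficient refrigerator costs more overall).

old refrigerator: €0.00 + (142/1000) kW × 500 h × €0.19 = €0.00 + €13.49 = €13.49
new efficient refrigerator: €419.37 + (52/1000) kW × 500 h × €0.19 = €419.37 + €4.94 = €424.31
Saving = €13.49 − €424.31 = −€410.82

-€410.82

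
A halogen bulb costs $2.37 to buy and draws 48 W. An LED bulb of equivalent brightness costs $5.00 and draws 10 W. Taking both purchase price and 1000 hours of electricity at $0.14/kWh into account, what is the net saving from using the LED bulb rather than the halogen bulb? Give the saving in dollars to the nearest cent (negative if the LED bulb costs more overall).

$2.69

halogen bulb: $2.37 + (48/1000) kW × 1000 h × $0.14 = $2.37 + $6.72 = $9.09
LED bulb: $5.00 + (10/1000) kW × 1000 h × $0.14 = $5.00 + $1.4 = $6.4
Saving = $9.09 − $6.4 = $2.69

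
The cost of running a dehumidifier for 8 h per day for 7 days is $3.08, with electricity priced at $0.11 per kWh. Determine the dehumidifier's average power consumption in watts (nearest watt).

Energy = $3.08 ÷ $0.11/kWh = 28 kWh
Runtime = 8 h/day × 7 days = 56 h
Power = 28 kWh ÷ 56 h = 0.5 kW = 500 W

500 W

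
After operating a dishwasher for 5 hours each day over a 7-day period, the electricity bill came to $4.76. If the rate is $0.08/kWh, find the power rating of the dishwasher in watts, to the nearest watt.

1700 W

Energy = $4.76 ÷ $0.08/kWh = 59.5 kWh
Runtime = 5 h/day × 7 days = 35 h
Power = 59.5 kWh ÷ 35 h = 1.7 kW = 1700 W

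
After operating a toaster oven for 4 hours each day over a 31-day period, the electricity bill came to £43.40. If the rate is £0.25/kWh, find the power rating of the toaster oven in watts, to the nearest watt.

1400 W

Energy = £43.40 ÷ £0.25/kWh = 173.6 kWh
Runtime = 4 h/day × 31 days = 124 h
Power = 173.6 kWh ÷ 124 h = 1.4 kW = 1400 W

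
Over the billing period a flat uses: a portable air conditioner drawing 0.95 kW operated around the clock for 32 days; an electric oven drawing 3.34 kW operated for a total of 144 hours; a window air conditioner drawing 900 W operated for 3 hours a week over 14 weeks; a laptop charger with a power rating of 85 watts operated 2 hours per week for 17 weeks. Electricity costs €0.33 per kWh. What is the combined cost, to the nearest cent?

portable air conditioner: Runtime = 24 h × 32 = 768 h
portable air conditioner: 0.95 kW × 768 h = 729.6 kWh
electric oven: 3.34 kW × 144 h = 480.96 kWh
window air conditioner: Runtime = 3 h/week × 14 weeks = 42 h
window air conditioner: 0.9 kW × 42 h = 37.8 kWh
laptop charger: Runtime = 2 h/week × 17 weeks = 34 h
laptop charger: 0.085 kW × 34 h = 2.89 kWh
Total energy = 1251.25 kWh
Cost = 1251.25 × €0.33 = €412.91

€412.91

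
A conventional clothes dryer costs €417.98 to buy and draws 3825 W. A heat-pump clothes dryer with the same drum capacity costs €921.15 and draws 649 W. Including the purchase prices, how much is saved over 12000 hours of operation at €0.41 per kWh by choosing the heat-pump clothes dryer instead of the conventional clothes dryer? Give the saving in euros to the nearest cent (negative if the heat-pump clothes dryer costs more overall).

conventional clothes dryer: €417.98 + (3825/1000) kW × 12000 h × €0.41 = €417.98 + €18819 = €19236.98
heat-pump clothes dryer: €921.15 + (649/1000) kW × 12000 h × €0.41 = €921.15 + €3193.08 = €4114.23
Saving = €19236.98 − €4114.23 = €15122.75

€15122.75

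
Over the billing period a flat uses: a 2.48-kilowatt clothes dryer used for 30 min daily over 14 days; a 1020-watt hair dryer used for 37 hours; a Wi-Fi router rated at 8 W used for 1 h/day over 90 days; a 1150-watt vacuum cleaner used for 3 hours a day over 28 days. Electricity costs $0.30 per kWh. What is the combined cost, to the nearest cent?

$45.73

clothes dryer: Runtime = 30 min × 14 = 420 min = 7 h
clothes dryer: 2.48 kW × 7 h = 17.36 kWh
hair dryer: 1.02 kW × 37 h = 37.74 kWh
Wi-Fi router: Runtime = 1 h/day × 90 days = 90 h
Wi-Fi router: 0.008 kW × 90 h = 0.72 kWh
vacuum cleaner: Runtime = 3 h/day × 28 days = 84 h
vacuum cleaner: 1.15 kW × 84 h = 96.6 kWh
Total energy = 152.42 kWh
Cost = 152.42 × $0.30 = $45.73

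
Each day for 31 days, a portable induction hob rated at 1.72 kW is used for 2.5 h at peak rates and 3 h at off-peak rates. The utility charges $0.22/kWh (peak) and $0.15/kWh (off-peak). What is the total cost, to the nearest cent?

Peak energy = 1.72 kW × 2.5 h × 31 = 133.3 kWh
Off-peak energy = 1.72 kW × 3 h × 31 = 159.96 kWh
Cost = 133.3 × $0.22 + 159.96 × $0.15 = $29.326 + $23.994 = $53.32

$53.32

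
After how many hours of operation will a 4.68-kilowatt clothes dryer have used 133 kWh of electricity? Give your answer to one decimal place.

Hours = 133 kWh ÷ 4.68 kW = 28.4 h

28.4 h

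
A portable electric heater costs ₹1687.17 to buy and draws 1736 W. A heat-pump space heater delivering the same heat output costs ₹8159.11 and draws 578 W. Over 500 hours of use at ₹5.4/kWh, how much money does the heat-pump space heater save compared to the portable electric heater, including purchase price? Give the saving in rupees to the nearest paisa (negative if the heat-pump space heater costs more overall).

portable electric heater: ₹1687.17 + (1736/1000) kW × 500 h × ₹5.4 = ₹1687.17 + ₹4687.2 = ₹6374.37
heat-pump space heater: ₹8159.11 + (578/1000) kW × 500 h × ₹5.4 = ₹8159.11 + ₹1560.6 = ₹9719.71
Saving = ₹6374.37 − ₹9719.71 = −₹3345.34

-₹3345.34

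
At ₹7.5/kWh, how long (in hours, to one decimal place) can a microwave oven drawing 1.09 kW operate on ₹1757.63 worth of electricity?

Energy available = ₹1757.63 ÷ ₹7.5/kWh = 234.3507 kWh
Hours = 234.3507 kWh ÷ 1.09 kW = 215.0 h

215.0 h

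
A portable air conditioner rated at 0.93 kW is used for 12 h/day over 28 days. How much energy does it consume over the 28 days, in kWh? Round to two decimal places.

Runtime = 12 h/day × 28 days = 336 h
Energy = 0.93 kW × 336 h = 312.48 kWh

312.48 kWh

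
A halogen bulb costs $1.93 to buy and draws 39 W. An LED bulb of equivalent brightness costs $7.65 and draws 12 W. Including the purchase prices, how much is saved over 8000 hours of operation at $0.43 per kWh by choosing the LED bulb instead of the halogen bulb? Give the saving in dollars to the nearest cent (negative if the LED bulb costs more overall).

halogen bulb: $1.93 + (39/1000) kW × 8000 h × $0.43 = $1.93 + $134.16 = $136.09
LED bulb: $7.65 + (12/1000) kW × 8000 h × $0.43 = $7.65 + $41.28 = $48.93
Saving = $136.09 − $48.93 = $87.16

$87.16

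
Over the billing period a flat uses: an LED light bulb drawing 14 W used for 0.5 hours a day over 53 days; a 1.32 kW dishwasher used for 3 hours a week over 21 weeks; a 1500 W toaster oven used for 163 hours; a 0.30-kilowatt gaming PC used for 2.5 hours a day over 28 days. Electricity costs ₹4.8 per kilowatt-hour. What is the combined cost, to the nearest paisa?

LED light bulb: Runtime = 0.5 h/day × 53 days = 26.5 h
LED light bulb: 0.014 kW × 26.5 h = 0.371 kWh
dishwasher: Runtime = 3 h/week × 21 weeks = 63 h
dishwasher: 1.32 kW × 63 h = 83.16 kWh
toaster oven: 1.5 kW × 163 h = 244.5 kWh
gaming PC: Runtime = 2.5 h/day × 28 days = 70 h
gaming PC: 0.3 kW × 70 h = 21 kWh
Total energy = 349.031 kWh
Cost = 349.031 × ₹4.8 = ₹1675.35

₹1675.35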